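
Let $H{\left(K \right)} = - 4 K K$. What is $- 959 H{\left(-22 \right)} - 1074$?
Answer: $1855550$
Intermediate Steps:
$H{\left(K \right)} = - 4 K^{2}$
$- 959 H{\left(-22 \right)} - 1074 = - 959 \left(- 4 \left(-22\right)^{2}\right) - 1074 = - 959 \left(\left(-4\right) 484\right) - 1074 = \left(-959\right) \left(-1936\right) - 1074 = 1856624 - 1074 = 1855550$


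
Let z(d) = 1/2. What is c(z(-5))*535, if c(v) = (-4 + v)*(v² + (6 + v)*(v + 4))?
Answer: -220955/4 ≈ -55239.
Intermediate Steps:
z(d) = ½
c(v) = (-4 + v)*(v² + (4 + v)*(6 + v)) (c(v) = (-4 + v)*(v² + (6 + v)*(4 + v)) = (-4 + v)*(v² + (4 + v)*(6 + v)))
c(z(-5))*535 = (-96 - 16*½ + 2*(½)² + 2*(½)³)*535 = (-96 - 8 + 2*(¼) + 2*(⅛))*535 = (-96 - 8 + ½ + ¼)*535 = -413/4*535 = -220955/4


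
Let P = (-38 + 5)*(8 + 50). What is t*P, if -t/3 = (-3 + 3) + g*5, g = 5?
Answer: 143550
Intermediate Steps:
P = -1914 (P = -33*58 = -1914)
t = -75 (t = -3*((-3 + 3) + 5*5) = -3*(0 + 25) = -3*25 = -75)
t*P = -75*(-1914) = 143550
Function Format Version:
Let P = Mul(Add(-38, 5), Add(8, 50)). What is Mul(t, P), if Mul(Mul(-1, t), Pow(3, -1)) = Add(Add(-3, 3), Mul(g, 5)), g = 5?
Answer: 143550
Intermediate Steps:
P = -1914 (P = Mul(-33, 58) = -1914)
t = -75 (t = Mul(-3, Add(Add(-3, 3), Mul(5, 5))) = Mul(-3, Add(0, 25)) = Mul(-3, 25) = -75)
Mul(t, P) = Mul(-75, -1914) = 143550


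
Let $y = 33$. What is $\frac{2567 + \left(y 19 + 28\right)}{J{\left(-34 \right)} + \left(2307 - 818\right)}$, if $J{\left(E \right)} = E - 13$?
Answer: $\frac{1611}{721} \approx 2.2344$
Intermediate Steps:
$J{\left(E \right)} = -13 + E$ ($J{\left(E \right)} = E - 13 = -13 + E$)
$\frac{2567 + \left(y 19 + 28\right)}{J{\left(-34 \right)} + \left(2307 - 818\right)} = \frac{2567 + \left(33 \cdot 19 + 28\right)}{\left(-13 - 34\right) + \left(2307 - 818\right)} = \frac{2567 + \left(627 + 28\right)}{-47 + 1489} = \frac{2567 + 655}{1442} = 3222 \cdot \frac{1}{1442} = \frac{1611}{721}$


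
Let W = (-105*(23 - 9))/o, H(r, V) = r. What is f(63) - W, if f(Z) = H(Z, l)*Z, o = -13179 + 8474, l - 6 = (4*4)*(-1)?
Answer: 3734535/941 ≈ 3968.7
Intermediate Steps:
l = -10 (l = 6 + (4*4)*(-1) = 6 + 16*(-1) = 6 - 16 = -10)
o = -4705
W = 294/941 (W = -105*(23 - 9)/(-4705) = -105*14*(-1/4705) = -1470*(-1/4705) = 294/941 ≈ 0.31243)
f(Z) = Z² (f(Z) = Z*Z = Z²)
f(63) - W = 63² - 1*294/941 = 3969 - 294/941 = 3734535/941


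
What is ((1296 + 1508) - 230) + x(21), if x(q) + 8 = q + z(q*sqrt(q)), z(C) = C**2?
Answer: 11848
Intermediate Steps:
x(q) = -8 + q + q**3 (x(q) = -8 + (q + (q*sqrt(q))**2) = -8 + (q + (q**(3/2))**2) = -8 + (q + q**3) = -8 + q + q**3)
((1296 + 1508) - 230) + x(21) = ((1296 + 1508) - 230) + (-8 + 21 + 21**3) = (2804 - 230) + (-8 + 21 + 9261) = 2574 + 9274 = 11848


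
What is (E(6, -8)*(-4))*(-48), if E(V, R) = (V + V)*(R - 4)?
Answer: -27648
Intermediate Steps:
E(V, R) = 2*V*(-4 + R) (E(V, R) = (2*V)*(-4 + R) = 2*V*(-4 + R))
(E(6, -8)*(-4))*(-48) = ((2*6*(-4 - 8))*(-4))*(-48) = ((2*6*(-12))*(-4))*(-48) = -144*(-4)*(-48) = 576*(-48) = -27648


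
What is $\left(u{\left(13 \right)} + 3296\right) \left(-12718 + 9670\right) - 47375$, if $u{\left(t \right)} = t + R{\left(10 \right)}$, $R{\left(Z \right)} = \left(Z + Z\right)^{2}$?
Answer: $-11352407$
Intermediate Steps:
$R{\left(Z \right)} = 4 Z^{2}$ ($R{\left(Z \right)} = \left(2 Z\right)^{2} = 4 Z^{2}$)
$u{\left(t \right)} = 400 + t$ ($u{\left(t \right)} = t + 4 \cdot 10^{2} = t + 4 \cdot 100 = t + 400 = 400 + t$)
$\left(u{\left(13 \right)} + 3296\right) \left(-12718 + 9670\right) - 47375 = \left(\left(400 + 13\right) + 3296\right) \left(-12718 + 9670\right) - 47375 = \left(413 + 3296\right) \left(-3048\right) - 47375 = 3709 \left(-3048\right) - 47375 = -11305032 - 47375 = -11352407$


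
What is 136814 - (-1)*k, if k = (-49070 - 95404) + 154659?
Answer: 146999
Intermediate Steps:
k = 10185 (k = -144474 + 154659 = 10185)
136814 - (-1)*k = 136814 - (-1)*10185 = 136814 - 1*(-10185) = 136814 + 10185 = 146999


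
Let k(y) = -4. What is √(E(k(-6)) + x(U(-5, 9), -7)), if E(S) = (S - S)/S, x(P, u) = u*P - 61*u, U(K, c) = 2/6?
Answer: 7*√78/3 ≈ 20.607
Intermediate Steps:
U(K, c) = ⅓ (U(K, c) = 2*(⅙) = ⅓)
x(P, u) = -61*u + P*u (x(P, u) = P*u - 61*u = -61*u + P*u)
E(S) = 0 (E(S) = 0/S = 0)
√(E(k(-6)) + x(U(-5, 9), -7)) = √(0 - 7*(-61 + ⅓)) = √(0 - 7*(-182/3)) = √(0 + 1274/3) = √(1274/3) = 7*√78/3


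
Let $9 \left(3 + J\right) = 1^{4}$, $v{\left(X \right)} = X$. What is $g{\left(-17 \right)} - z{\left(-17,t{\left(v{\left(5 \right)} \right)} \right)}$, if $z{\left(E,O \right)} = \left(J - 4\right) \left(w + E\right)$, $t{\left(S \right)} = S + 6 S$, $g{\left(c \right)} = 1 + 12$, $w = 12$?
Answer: $- \frac{193}{9} \approx -21.444$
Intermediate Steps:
$g{\left(c \right)} = 13$
$t{\left(S \right)} = 7 S$
$J = - \frac{26}{9}$ ($J = -3 + \frac{1^{4}}{9} = -3 + \frac{1}{9} \cdot 1 = -3 + \frac{1}{9} = - \frac{26}{9} \approx -2.8889$)
$z{\left(E,O \right)} = - \frac{248}{3} - \frac{62 E}{9}$ ($z{\left(E,O \right)} = \left(- \frac{26}{9} - 4\right) \left(12 + E\right) = - \frac{62 \left(12 + E\right)}{9} = - \frac{248}{3} - \frac{62 E}{9}$)
$g{\left(-17 \right)} - z{\left(-17,t{\left(v{\left(5 \right)} \right)} \right)} = 13 - \left(- \frac{248}{3} - - \frac{1054}{9}\right) = 13 - \left(- \frac{248}{3} + \frac{1054}{9}\right) = 13 - \frac{310}{9} = - \frac{193}{9}$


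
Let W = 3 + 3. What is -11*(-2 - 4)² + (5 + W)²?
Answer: -275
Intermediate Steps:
W = 6
-11*(-2 - 4)² + (5 + W)² = -11*(-2 - 4)² + (5 + 6)² = -11*(-6)² + 11² = -11*36 + 121 = -396 + 121 = -275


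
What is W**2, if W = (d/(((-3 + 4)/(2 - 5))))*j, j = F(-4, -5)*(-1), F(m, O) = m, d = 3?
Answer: 1296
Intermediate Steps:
j = 4 (j = -4*(-1) = 4)
W = -36 (W = (3/(((-3 + 4)/(2 - 5))))*4 = (3/((1/(-3))))*4 = (3/((1*(-1/3))))*4 = (3/(-1/3))*4 = (3*(-3))*4 = -9*4 = -36)
W**2 = (-36)**2 = 1296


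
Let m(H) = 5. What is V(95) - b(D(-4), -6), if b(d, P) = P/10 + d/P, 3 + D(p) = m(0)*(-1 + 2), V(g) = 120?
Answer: 1814/15 ≈ 120.93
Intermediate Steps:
D(p) = 2 (D(p) = -3 + 5*(-1 + 2) = -3 + 5*1 = -3 + 5 = 2)
b(d, P) = P/10 + d/P (b(d, P) = P*(1/10) + d/P = P/10 + d/P)
V(95) - b(D(-4), -6) = 120 - ((1/10)*(-6) + 2/(-6)) = 120 - (-3/5 + 2*(-1/6)) = 120 - (-3/5 - 1/3) = 120 - 1*(-14/15) = 120 + 14/15 = 1814/15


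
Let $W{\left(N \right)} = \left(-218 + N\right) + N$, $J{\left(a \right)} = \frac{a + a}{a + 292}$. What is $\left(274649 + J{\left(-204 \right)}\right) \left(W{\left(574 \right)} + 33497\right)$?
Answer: $\frac{104006996576}{11} \approx 9.4552 \cdot 10^{9}$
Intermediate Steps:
$J{\left(a \right)} = \frac{2 a}{292 + a}$
$W{\left(N \right)} = -218 + 2 N$
$\left(274649 + J{\left(-204 \right)}\right) \left(W{\left(574 \right)} + 33497\right) = \left(274649 + 2 \left(-204\right) \frac{1}{292 - 204}\right) \left(\left(-218 + 2 \cdot 574\right) + 33497\right) = \left(274649 + 2 \left(-204\right) \frac{1}{88}\right) \left(\left(-218 + 1148\right) + 33497\right) = \left(274649 + 2 \left(-204\right) \frac{1}{88}\right) \left(930 + 33497\right) = \left(274649 - \frac{51}{11}\right) 34427 = \frac{3021088}{11} \cdot 34427 = \frac{104006996576}{11}$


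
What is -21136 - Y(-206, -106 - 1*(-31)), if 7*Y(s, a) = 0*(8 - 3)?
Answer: -21136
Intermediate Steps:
Y(s, a) = 0 (Y(s, a) = (0*(8 - 3))/7 = (0*5)/7 = (⅐)*0 = 0)
-21136 - Y(-206, -106 - 1*(-31)) = -21136 - 1*0 = -21136 + 0 = -21136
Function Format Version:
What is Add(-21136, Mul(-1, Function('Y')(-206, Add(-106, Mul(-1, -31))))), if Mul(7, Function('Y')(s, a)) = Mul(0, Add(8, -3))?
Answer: -21136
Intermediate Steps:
Function('Y')(s, a) = 0 (Function('Y')(s, a) = Mul(Rational(1, 7), Mul(0, Add(8, -3))) = Mul(Rational(1, 7), Mul(0, 5)) = Mul(Rational(1, 7), 0) = 0)
Add(-21136, Mul(-1, Function('Y')(-206, Add(-106, Mul(-1, -31))))) = Add(-21136, Mul(-1, 0)) = Add(-21136, 0) = -21136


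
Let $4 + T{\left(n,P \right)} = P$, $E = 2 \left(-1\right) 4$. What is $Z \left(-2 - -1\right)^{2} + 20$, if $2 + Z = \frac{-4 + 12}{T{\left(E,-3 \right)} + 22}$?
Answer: $\frac{278}{15} \approx 18.533$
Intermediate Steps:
$E = -8$ ($E = \left(-2\right) 4 = -8$)
$T{\left(n,P \right)} = -4 + P$
$Z = - \frac{22}{15}$ ($Z = -2 + \frac{-4 + 12}{\left(-4 - 3\right) + 22} = -2 + \frac{8}{-7 + 22} = -2 + \frac{8}{15} = - \frac{22}{15} \approx -1.4667$)
$Z \left(-2 - -1\right)^{2} + 20 = - \frac{22 \left(-2 - -1\right)^{2}}{15} + 20 = - \frac{22 \left(-2 + 1\right)^{2}}{15} + 20 = - \frac{22 \left(-1\right)^{2}}{15} + 20 = \left(- \frac{22}{15}\right) 1 + 20 = - \frac{22}{15} + 20 = \frac{278}{15}$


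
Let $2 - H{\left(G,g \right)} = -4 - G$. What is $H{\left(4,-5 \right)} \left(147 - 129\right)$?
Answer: $180$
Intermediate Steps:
$H{\left(G,g \right)} = 6 + G$ ($H{\left(G,g \right)} = 2 - \left(-4 - G\right) = 2 + \left(4 + G\right) = 6 + G$)
$H{\left(4,-5 \right)} \left(147 - 129\right) = \left(6 + 4\right) \left(147 - 129\right) = 10 \cdot 18 = 180$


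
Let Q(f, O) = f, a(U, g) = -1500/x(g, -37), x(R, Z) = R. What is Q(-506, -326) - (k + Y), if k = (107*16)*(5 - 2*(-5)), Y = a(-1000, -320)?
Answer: -419051/16 ≈ -26191.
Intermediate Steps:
a(U, g) = -1500/g
Y = 75/16 (Y = -1500/(-320) = -1500*(-1/320) = 75/16 ≈ 4.6875)
k = 25680 (k = 1712*(5 + 10) = 1712*15 = 25680)
Q(-506, -326) - (k + Y) = -506 - (25680 + 75/16) = -506 - 1*410955/16 = -506 - 410955/16 = -419051/16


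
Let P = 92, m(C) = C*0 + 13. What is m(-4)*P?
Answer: 1196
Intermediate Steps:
m(C) = 13 (m(C) = 0 + 13 = 13)
m(-4)*P = 13*92 = 1196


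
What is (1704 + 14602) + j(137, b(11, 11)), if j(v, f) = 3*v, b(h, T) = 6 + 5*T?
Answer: 16717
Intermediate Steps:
(1704 + 14602) + j(137, b(11, 11)) = (1704 + 14602) + 3*137 = 16306 + 411 = 16717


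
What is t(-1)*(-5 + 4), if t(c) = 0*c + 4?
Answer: -4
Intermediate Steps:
t(c) = 4 (t(c) = 0 + 4 = 4)
t(-1)*(-5 + 4) = 4*(-5 + 4) = 4*(-1) = -4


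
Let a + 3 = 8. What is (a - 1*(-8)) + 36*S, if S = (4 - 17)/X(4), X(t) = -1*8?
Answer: 143/2 ≈ 71.500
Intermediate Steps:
a = 5 (a = -3 + 8 = 5)
X(t) = -8
S = 13/8 (S = (4 - 17)/(-8) = -13*(-⅛) = 13/8 ≈ 1.6250)
(a - 1*(-8)) + 36*S = (5 - 1*(-8)) + 36*(13/8) = (5 + 8) + 117/2 = 13 + 117/2 = 143/2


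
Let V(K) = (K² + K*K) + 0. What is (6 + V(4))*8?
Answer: 304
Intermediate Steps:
V(K) = 2*K² (V(K) = (K² + K²) + 0 = 2*K² + 0 = 2*K²)
(6 + V(4))*8 = (6 + 2*4²)*8 = (6 + 2*16)*8 = (6 + 32)*8 = 38*8 = 304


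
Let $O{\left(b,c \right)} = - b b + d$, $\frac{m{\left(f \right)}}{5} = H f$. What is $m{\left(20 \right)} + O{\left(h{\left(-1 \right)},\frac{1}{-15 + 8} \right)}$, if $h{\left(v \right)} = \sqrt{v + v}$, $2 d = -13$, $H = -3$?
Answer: $- \frac{609}{2} \approx -304.5$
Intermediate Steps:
$d = - \frac{13}{2}$ ($d = \frac{1}{2} \left(-13\right) = - \frac{13}{2} \approx -6.5$)
$h{\left(v \right)} = \sqrt{2} \sqrt{v}$ ($h{\left(v \right)} = \sqrt{2 v} = \sqrt{2} \sqrt{v}$)
$m{\left(f \right)} = - 15 f$ ($m{\left(f \right)} = 5 \left(- 3 f\right) = - 15 f$)
$O{\left(b,c \right)} = - \frac{13}{2} - b^{2}$ ($O{\left(b,c \right)} = - b b - \frac{13}{2} = - b^{2} - \frac{13}{2} = - \frac{13}{2} - b^{2}$)
$m{\left(20 \right)} + O{\left(h{\left(-1 \right)},\frac{1}{-15 + 8} \right)} = \left(-15\right) 20 - \left(\frac{13}{2} + \left(\sqrt{2} \sqrt{-1}\right)^{2}\right) = -300 - \left(\frac{13}{2} + \left(\sqrt{2} i\right)^{2}\right) = -300 - \left(\frac{13}{2} + \left(i \sqrt{2}\right)^{2}\right) = -300 - \frac{9}{2} = - \frac{609}{2}$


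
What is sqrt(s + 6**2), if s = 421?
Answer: sqrt(457) ≈ 21.378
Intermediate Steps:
sqrt(s + 6**2) = sqrt(421 + 6**2) = sqrt(421 + 36) = sqrt(457)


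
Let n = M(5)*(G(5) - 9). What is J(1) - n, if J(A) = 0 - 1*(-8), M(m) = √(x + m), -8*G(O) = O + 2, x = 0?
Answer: 8 + 79*√5/8 ≈ 30.081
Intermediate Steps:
G(O) = -¼ - O/8 (G(O) = -(O + 2)/8 = -(2 + O)/8 = -¼ - O/8)
M(m) = √m (M(m) = √(0 + m) = √m)
n = -79*√5/8 (n = √5*((-¼ - ⅛*5) - 9) = √5*((-¼ - 5/8) - 9) = √5*(-7/8 - 9) = √5*(-79/8) = -79*√5/8 ≈ -22.081)
J(A) = 8 (J(A) = 0 + 8 = 8)
J(1) - n = 8 - (-79)*√5/8 = 8 + 79*√5/8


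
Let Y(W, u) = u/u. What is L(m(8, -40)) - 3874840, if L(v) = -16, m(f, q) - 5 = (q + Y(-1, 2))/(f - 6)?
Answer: -3874856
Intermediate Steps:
Y(W, u) = 1
m(f, q) = 5 + (1 + q)/(-6 + f) (m(f, q) = 5 + (q + 1)/(f - 6) = 5 + (1 + q)/(-6 + f))
L(m(8, -40)) - 3874840 = -16 - 3874840 = -3874856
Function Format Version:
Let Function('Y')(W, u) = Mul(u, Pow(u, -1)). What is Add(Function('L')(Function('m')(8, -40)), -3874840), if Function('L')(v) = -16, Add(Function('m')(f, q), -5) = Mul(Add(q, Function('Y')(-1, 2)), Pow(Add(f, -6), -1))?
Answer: -3874856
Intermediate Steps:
Function('Y')(W, u) = 1
Function('m')(f, q) = Add(5, Mul(Pow(Add(-6, f), -1), Add(1, q))) (Function('m')(f, q) = Add(5, Mul(Add(q, 1), Pow(Add(f, -6), -1))) = Add(5, Mul(Add(1, q), Pow(Add(-6, f), -1))) = Add(5, Mul(Pow(Add(-6, f), -1), Add(1, q))))
Add(Function('L')(Function('m')(8, -40)), -3874840) = Add(-16, -3874840) = -3874856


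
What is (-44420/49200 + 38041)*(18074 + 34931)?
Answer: 992027152039/492 ≈ 2.0163e+9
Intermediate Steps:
(-44420/49200 + 38041)*(18074 + 34931) = (-44420*1/49200 + 38041)*53005 = (-2221/2460 + 38041)*53005 = (93578639/2460)*53005 = 992027152039/492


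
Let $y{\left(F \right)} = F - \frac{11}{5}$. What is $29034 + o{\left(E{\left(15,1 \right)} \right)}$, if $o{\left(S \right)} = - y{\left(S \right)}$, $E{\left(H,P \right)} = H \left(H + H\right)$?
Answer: $\frac{142931}{5} \approx 28586.0$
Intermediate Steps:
$y{\left(F \right)} = - \frac{11}{5} + F$ ($y{\left(F \right)} = F - 11 \cdot \frac{1}{5} = F - \frac{11}{5} = - \frac{11}{5} + F$)
$E{\left(H,P \right)} = 2 H^{2}$ ($E{\left(H,P \right)} = H 2 H = 2 H^{2}$)
$o{\left(S \right)} = \frac{11}{5} - S$ ($o{\left(S \right)} = - (- \frac{11}{5} + S) = \frac{11}{5} - S$)
$29034 + o{\left(E{\left(15,1 \right)} \right)} = 29034 + \left(\frac{11}{5} - 2 \cdot 15^{2}\right) = 29034 + \left(\frac{11}{5} - 2 \cdot 225\right) = 29034 + \left(\frac{11}{5} - 450\right) = 29034 - \frac{2239}{5} = \frac{142931}{5}$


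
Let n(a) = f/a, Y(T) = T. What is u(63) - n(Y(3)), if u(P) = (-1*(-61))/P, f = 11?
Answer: -170/63 ≈ -2.6984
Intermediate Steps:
u(P) = 61/P
n(a) = 11/a
u(63) - n(Y(3)) = 61/63 - 11/3 = -170/63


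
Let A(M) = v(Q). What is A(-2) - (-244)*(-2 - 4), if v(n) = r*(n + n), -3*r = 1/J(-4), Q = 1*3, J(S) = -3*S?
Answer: -8785/6 ≈ -1464.2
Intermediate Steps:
Q = 3
r = -1/36 (r = -1/(3*((-3*(-4)))) = -1/(3*12) = -1/3*1/12 = -1/36 ≈ -0.027778)
v(n) = -n/18 (v(n) = -(n + n)/36 = -n/18)
A(M) = -1/6 (A(M) = -1/18*3 = -1/6)
A(-2) - (-244)*(-2 - 4) = -1/6 - (-244)*(-2 - 4) = -1/6 - (-244)*(-6) = -1/6 - 122*12 = -1/6 - 1464 = -8785/6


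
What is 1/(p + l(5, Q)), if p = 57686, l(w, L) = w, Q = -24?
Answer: 1/57691 ≈ 1.7334e-5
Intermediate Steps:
1/(p + l(5, Q)) = 1/(57686 + 5) = 1/57691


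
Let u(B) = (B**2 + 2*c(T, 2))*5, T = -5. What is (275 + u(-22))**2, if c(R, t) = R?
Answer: 6996025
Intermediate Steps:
u(B) = -50 + 5*B**2 (u(B) = (B**2 + 2*(-5))*5 = (B**2 - 10)*5 = (-10 + B**2)*5 = -50 + 5*B**2)
(275 + u(-22))**2 = (275 + (-50 + 5*(-22)**2))**2 = (275 + (-50 + 5*484))**2 = (275 + (-50 + 2420))**2 = (275 + 2370)**2 = 2645**2 = 6996025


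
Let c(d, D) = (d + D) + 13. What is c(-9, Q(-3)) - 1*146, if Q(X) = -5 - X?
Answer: -144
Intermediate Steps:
c(d, D) = 13 + D + d (c(d, D) = (D + d) + 13 = 13 + D + d)
c(-9, Q(-3)) - 1*146 = (13 + (-5 - 1*(-3)) - 9) - 1*146 = (13 + (-5 + 3) - 9) - 146 = (13 - 2 - 9) - 146 = 2 - 146 = -144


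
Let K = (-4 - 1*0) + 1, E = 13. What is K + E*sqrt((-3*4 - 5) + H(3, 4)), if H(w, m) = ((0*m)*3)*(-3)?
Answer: -3 + 13*I*sqrt(17) ≈ -3.0 + 53.6*I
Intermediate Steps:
H(w, m) = 0 (H(w, m) = (0*3)*(-3) = 0*(-3) = 0)
K = -3 (K = (-4 + 0) + 1 = -4 + 1 = -3)
K + E*sqrt((-3*4 - 5) + H(3, 4)) = -3 + 13*sqrt((-3*4 - 5) + 0) = -3 + 13*sqrt((-12 - 5) + 0) = -3 + 13*sqrt(-17 + 0) = -3 + 13*sqrt(-17) = -3 + 13*(I*sqrt(17)) = -3 + 13*I*sqrt(17)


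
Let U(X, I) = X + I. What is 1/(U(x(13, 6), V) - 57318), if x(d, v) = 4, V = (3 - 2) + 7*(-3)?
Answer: -1/57334 ≈ -1.7442e-5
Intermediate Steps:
V = -20 (V = 1 - 21 = -20)
U(X, I) = I + X
1/(U(x(13, 6), V) - 57318) = 1/((-20 + 4) - 57318) = 1/(-16 - 57318) = 1/(-57334) = -1/57334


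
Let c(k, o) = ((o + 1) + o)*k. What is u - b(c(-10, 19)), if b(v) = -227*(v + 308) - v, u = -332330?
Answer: -351334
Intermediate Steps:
c(k, o) = k*(1 + 2*o) (c(k, o) = ((1 + o) + o)*k = (1 + 2*o)*k = k*(1 + 2*o))
b(v) = -69916 - 228*v (b(v) = -227*(308 + v) - v = (-69916 - 227*v) - v = -69916 - 228*v)
u - b(c(-10, 19)) = -332330 - (-69916 - (-2280)*(1 + 2*19)) = -332330 - (-69916 - (-2280)*(1 + 38)) = -332330 - (-69916 - (-2280)*39) = -332330 - (-69916 - 228*(-390)) = -332330 - (-69916 + 88920) = -332330 - 1*19004 = -332330 - 19004 = -351334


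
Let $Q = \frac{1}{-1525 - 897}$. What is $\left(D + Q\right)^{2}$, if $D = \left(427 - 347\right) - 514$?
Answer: $\frac{1104914220201}{5866084} \approx 1.8836 \cdot 10^{5}$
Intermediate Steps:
$D = -434$ ($D = 80 - 514 = -434$)
$Q = - \frac{1}{2422}$ ($Q = \frac{1}{-2422} = - \frac{1}{2422} \approx -0.00041288$)
$\left(D + Q\right)^{2} = \left(-434 - \frac{1}{2422}\right)^{2} = \left(- \frac{1051149}{2422}\right)^{2} = \frac{1104914220201}{5866084}$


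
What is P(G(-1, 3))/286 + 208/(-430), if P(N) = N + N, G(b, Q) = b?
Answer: -15087/30745 ≈ -0.49071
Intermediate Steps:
P(N) = 2*N
P(G(-1, 3))/286 + 208/(-430) = (2*(-1))/286 + 208/(-430) = -2*1/286 + 208*(-1/430) = -1/143 - 104/215 = -15087/30745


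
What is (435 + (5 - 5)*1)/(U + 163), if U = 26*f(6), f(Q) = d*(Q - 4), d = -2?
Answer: 435/59 ≈ 7.3729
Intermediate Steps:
f(Q) = 8 - 2*Q (f(Q) = -2*(Q - 4) = -2*(-4 + Q) = 8 - 2*Q)
U = -104 (U = 26*(8 - 2*6) = 26*(8 - 12) = 26*(-4) = -104)
(435 + (5 - 5)*1)/(U + 163) = (435 + (5 - 5)*1)/(-104 + 163) = (435 + 0*1)/59 = (435 + 0)*(1/59) = 435*(1/59) = 435/59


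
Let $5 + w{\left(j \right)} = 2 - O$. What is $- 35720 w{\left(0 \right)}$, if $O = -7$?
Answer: $-142880$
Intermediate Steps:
$w{\left(j \right)} = 4$ ($w{\left(j \right)} = -5 + \left(2 - -7\right) = -5 + \left(2 + 7\right) = -5 + 9 = 4$)
$- 35720 w{\left(0 \right)} = \left(-35720\right) 4 = -142880$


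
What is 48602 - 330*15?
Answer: 43652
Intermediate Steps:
48602 - 330*15 = 48602 - 1*4950 = 48602 - 4950 = 43652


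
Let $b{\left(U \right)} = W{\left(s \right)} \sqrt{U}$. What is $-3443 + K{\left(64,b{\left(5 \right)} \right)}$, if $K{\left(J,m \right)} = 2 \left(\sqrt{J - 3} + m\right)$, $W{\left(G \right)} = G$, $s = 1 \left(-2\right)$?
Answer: $-3443 - 4 \sqrt{5} + 2 \sqrt{61} \approx -3436.3$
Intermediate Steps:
$s = -2$
$b{\left(U \right)} = - 2 \sqrt{U}$
$K{\left(J,m \right)} = 2 m + 2 \sqrt{-3 + J}$ ($K{\left(J,m \right)} = 2 \left(\sqrt{-3 + J} + m\right) = 2 \left(m + \sqrt{-3 + J}\right) = 2 m + 2 \sqrt{-3 + J}$)
$-3443 + K{\left(64,b{\left(5 \right)} \right)} = -3443 + \left(2 \left(- 2 \sqrt{5}\right) + 2 \sqrt{-3 + 64}\right) = -3443 - \left(- 2 \sqrt{61} + 4 \sqrt{5}\right) = -3443 - 4 \sqrt{5} + 2 \sqrt{61}$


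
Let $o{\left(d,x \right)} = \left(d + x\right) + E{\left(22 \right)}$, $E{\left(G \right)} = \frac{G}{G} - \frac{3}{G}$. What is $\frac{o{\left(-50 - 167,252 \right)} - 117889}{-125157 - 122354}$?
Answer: $\frac{2592769}{5445242} \approx 0.47615$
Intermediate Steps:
$E{\left(G \right)} = 1 - \frac{3}{G}$
$o{\left(d,x \right)} = \frac{19}{22} + d + x$ ($o{\left(d,x \right)} = \left(d + x\right) + \frac{-3 + 22}{22} = \left(d + x\right) + \frac{1}{22} \cdot 19 = \left(d + x\right) + \frac{19}{22} = \frac{19}{22} + d + x$)
$\frac{o{\left(-50 - 167,252 \right)} - 117889}{-125157 - 122354} = \frac{\left(\frac{19}{22} - 217 + 252\right) - 117889}{-125157 - 122354} = \frac{\left(\frac{19}{22} - 217 + 252\right) - 117889}{-247511} = \left(\left(\frac{19}{22} - 217 + 252\right) - 117889\right) \left(- \frac{1}{247511}\right) = \left(\frac{789}{22} - 117889\right) \left(- \frac{1}{247511}\right) = \left(- \frac{2592769}{22}\right) \left(- \frac{1}{247511}\right) = \frac{2592769}{5445242}$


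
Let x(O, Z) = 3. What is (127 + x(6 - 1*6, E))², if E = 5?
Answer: 16900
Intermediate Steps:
(127 + x(6 - 1*6, E))² = (127 + 3)² = 130² = 16900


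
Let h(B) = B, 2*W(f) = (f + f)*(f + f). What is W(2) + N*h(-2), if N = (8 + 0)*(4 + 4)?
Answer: -120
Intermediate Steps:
W(f) = 2*f**2 (W(f) = ((f + f)*(f + f))/2 = ((2*f)*(2*f))/2 = (4*f**2)/2 = 2*f**2)
N = 64 (N = 8*8 = 64)
W(2) + N*h(-2) = 2*2**2 + 64*(-2) = 2*4 - 128 = 8 - 128 = -120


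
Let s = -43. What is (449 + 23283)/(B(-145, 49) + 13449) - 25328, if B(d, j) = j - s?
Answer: -342942716/13541 ≈ -25326.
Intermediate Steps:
B(d, j) = 43 + j (B(d, j) = j - 1*(-43) = j + 43 = 43 + j)
(449 + 23283)/(B(-145, 49) + 13449) - 25328 = (449 + 23283)/((43 + 49) + 13449) - 25328 = 23732/(92 + 13449) - 25328 = 23732/13541 - 25328 = -342942716/13541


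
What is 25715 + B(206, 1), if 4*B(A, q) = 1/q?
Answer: 102861/4 ≈ 25715.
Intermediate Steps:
B(A, q) = 1/(4*q)
25715 + B(206, 1) = 25715 + (¼)/1 = 25715 + (¼)*1 = 25715 + ¼ = 102861/4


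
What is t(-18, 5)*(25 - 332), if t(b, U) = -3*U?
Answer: 4605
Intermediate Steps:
t(-18, 5)*(25 - 332) = (-3*5)*(25 - 332) = -15*(-307) = 4605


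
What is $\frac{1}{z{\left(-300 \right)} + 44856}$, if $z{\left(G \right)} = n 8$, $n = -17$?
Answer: $\frac{1}{44720} \approx 2.2361 \cdot 10^{-5}$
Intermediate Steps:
$z{\left(G \right)} = -136$ ($z{\left(G \right)} = \left(-17\right) 8 = -136$)
$\frac{1}{z{\left(-300 \right)} + 44856} = \frac{1}{-136 + 44856} = \frac{1}{44720}$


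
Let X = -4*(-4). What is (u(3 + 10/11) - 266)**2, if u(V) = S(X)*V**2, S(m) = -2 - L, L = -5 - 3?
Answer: 444872464/14641 ≈ 30385.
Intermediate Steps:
L = -8
X = 16
S(m) = 6 (S(m) = -2 - 1*(-8) = -2 + 8 = 6)
u(V) = 6*V**2
(u(3 + 10/11) - 266)**2 = (6*(3 + 10/11)**2 - 266)**2 = (6*(43/11)**2 - 266)**2 = (6*(1849/121) - 266)**2 = (11094/121 - 266)**2 = (-21092/121)**2 = 444872464/14641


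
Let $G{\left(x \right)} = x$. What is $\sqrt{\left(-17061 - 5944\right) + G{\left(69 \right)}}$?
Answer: $2 i \sqrt{5734} \approx 151.45 i$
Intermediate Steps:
$\sqrt{\left(-17061 - 5944\right) + G{\left(69 \right)}} = \sqrt{\left(-17061 - 5944\right) + 69} = \sqrt{-23005 + 69} = \sqrt{-22936} = 2 i \sqrt{5734}$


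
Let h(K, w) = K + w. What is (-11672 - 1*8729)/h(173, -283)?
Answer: 20401/110 ≈ 185.46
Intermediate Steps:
(-11672 - 1*8729)/h(173, -283) = (-11672 - 1*8729)/(173 - 283) = (-11672 - 8729)/(-110) = -20401*(-1/110) = 20401/110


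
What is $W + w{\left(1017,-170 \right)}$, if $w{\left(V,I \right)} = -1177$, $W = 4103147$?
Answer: $4101970$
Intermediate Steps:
$W + w{\left(1017,-170 \right)} = 4103147 - 1177 = 4101970$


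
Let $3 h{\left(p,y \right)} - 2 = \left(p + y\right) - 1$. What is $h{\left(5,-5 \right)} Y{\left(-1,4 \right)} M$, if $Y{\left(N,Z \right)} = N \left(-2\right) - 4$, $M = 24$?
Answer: $-16$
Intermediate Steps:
$h{\left(p,y \right)} = \frac{1}{3} + \frac{p}{3} + \frac{y}{3}$ ($h{\left(p,y \right)} = \frac{2}{3} + \frac{\left(p + y\right) - 1}{3} = \frac{2}{3} + \frac{-1 + p + y}{3} = \frac{2}{3} + \left(- \frac{1}{3} + \frac{p}{3} + \frac{y}{3}\right) = \frac{1}{3} + \frac{p}{3} + \frac{y}{3}$)
$Y{\left(N,Z \right)} = -4 - 2 N$ ($Y{\left(N,Z \right)} = - 2 N - 4 = -4 - 2 N$)
$h{\left(5,-5 \right)} Y{\left(-1,4 \right)} M = \left(\frac{1}{3} + \frac{1}{3} \cdot 5 + \frac{1}{3} \left(-5\right)\right) \left(-4 - -2\right) 24 = \left(\frac{1}{3} + \frac{5}{3} - \frac{5}{3}\right) \left(-4 + 2\right) 24 = \frac{1}{3} \left(-2\right) 24 = \left(- \frac{2}{3}\right) 24 = -16$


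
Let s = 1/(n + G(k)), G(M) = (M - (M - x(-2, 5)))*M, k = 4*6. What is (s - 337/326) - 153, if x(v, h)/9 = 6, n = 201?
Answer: -75171529/488022 ≈ -154.03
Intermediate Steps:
x(v, h) = 54 (x(v, h) = 9*6 = 54)
k = 24
G(M) = 54*M (G(M) = (M - (M - 1*54))*M = (M - (M - 54))*M = (M - (-54 + M))*M = (M + (54 - M))*M = 54*M)
s = 1/1497 (s = 1/(201 + 54*24) = 1/(201 + 1296) = 1/1497 ≈ 0.00066800)
(s - 337/326) - 153 = (1/1497 - 337/326) - 153 = -504163/488022 - 153 = -75171529/488022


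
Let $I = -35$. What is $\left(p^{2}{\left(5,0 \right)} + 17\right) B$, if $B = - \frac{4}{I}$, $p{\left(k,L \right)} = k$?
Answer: $\frac{24}{5} \approx 4.8$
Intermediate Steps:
$B = \frac{4}{35}$ ($B = - \frac{4}{-35} = \left(-4\right) \left(- \frac{1}{35}\right) = \frac{4}{35} \approx 0.11429$)
$\left(p^{2}{\left(5,0 \right)} + 17\right) B = \left(5^{2} + 17\right) \frac{4}{35} = \left(25 + 17\right) \frac{4}{35} = 42 \cdot \frac{4}{35} = \frac{24}{5}$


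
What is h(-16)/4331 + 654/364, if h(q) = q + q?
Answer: 1410413/788242 ≈ 1.7893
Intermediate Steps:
h(q) = 2*q
h(-16)/4331 + 654/364 = (2*(-16))/4331 + 654/364 = -32*1/4331 + 654*(1/364) = -32/4331 + 327/182 = 1410413/788242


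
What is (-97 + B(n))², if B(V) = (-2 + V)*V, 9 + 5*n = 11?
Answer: 5958481/625 ≈ 9533.6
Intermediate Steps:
n = ⅖ (n = -9/5 + (⅕)*11 = -9/5 + 11/5 = ⅖ ≈ 0.40000)
B(V) = V*(-2 + V)
(-97 + B(n))² = (-97 + 2*(-2 + ⅖)/5)² = (-97 + (⅖)*(-8/5))² = (-97 - 16/25)² = (-2441/25)² = 5958481/625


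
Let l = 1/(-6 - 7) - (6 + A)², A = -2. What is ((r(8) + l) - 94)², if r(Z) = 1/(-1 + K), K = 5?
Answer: 32615521/2704 ≈ 12062.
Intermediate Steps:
r(Z) = ¼ (r(Z) = 1/(-1 + 5) = 1/4 = ¼)
l = -209/13 (l = 1/(-6 - 7) - (6 - 2)² = 1/(-13) - 1*4² = -1/13 - 1*16 = -1/13 - 16 = -209/13 ≈ -16.077)
((r(8) + l) - 94)² = ((¼ - 209/13) - 94)² = (-823/52 - 94)² = (-5711/52)² = 32615521/2704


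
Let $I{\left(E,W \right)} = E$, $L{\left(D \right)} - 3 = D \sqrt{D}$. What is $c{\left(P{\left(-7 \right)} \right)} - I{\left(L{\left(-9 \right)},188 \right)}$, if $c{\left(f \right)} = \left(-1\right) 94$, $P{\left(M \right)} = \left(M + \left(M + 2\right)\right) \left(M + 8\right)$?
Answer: $-97 + 27 i \approx -97.0 + 27.0 i$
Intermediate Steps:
$L{\left(D \right)} = 3 + D^{\frac{3}{2}}$ ($L{\left(D \right)} = 3 + D \sqrt{D} = 3 + D^{\frac{3}{2}}$)
$P{\left(M \right)} = \left(2 + 2 M\right) \left(8 + M\right)$ ($P{\left(M \right)} = \left(M + \left(2 + M\right)\right) \left(8 + M\right) = \left(2 + 2 M\right) \left(8 + M\right)$)
$c{\left(f \right)} = -94$
$c{\left(P{\left(-7 \right)} \right)} - I{\left(L{\left(-9 \right)},188 \right)} = -94 - \left(3 + \left(-9\right)^{\frac{3}{2}}\right) = -94 - \left(3 - 27 i\right) = -97 + 27 i$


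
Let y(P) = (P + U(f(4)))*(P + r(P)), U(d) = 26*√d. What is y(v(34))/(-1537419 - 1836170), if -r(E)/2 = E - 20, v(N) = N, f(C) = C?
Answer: -516/3373589 ≈ -0.00015295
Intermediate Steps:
r(E) = 40 - 2*E (r(E) = -2*(E - 20) = -2*(-20 + E) = 40 - 2*E)
y(P) = (40 - P)*(52 + P) (y(P) = (P + 26*√4)*(P + (40 - 2*P)) = (P + 26*2)*(40 - P) = (P + 52)*(40 - P) = (52 + P)*(40 - P) = (40 - P)*(52 + P))
y(v(34))/(-1537419 - 1836170) = (2080 - 1*34² - 12*34)/(-1537419 - 1836170) = (2080 - 1*1156 - 408)/(-3373589) = (2080 - 1156 - 408)*(-1/3373589) = 516*(-1/3373589) = -516/3373589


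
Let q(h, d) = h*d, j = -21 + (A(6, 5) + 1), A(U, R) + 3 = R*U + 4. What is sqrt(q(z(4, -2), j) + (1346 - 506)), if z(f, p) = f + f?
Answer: 4*sqrt(58) ≈ 30.463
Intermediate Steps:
A(U, R) = 1 + R*U (A(U, R) = -3 + (R*U + 4) = -3 + (4 + R*U) = 1 + R*U)
z(f, p) = 2*f
j = 11 (j = -21 + ((1 + 5*6) + 1) = -21 + ((1 + 30) + 1) = -21 + (31 + 1) = -21 + 32 = 11)
q(h, d) = d*h
sqrt(q(z(4, -2), j) + (1346 - 506)) = sqrt(11*(2*4) + (1346 - 506)) = sqrt(11*8 + 840) = sqrt(88 + 840) = sqrt(928) = 4*sqrt(58)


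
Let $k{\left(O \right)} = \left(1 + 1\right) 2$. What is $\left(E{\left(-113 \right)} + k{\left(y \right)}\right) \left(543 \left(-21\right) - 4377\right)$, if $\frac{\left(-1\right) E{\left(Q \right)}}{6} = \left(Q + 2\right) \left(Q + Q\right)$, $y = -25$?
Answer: $2375079360$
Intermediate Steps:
$k{\left(O \right)} = 4$ ($k{\left(O \right)} = 2 \cdot 2 = 4$)
$E{\left(Q \right)} = - 12 Q \left(2 + Q\right)$ ($E{\left(Q \right)} = - 6 \left(Q + 2\right) \left(Q + Q\right) = - 6 \left(2 + Q\right) 2 Q = - 6 \cdot 2 Q \left(2 + Q\right) = - 12 Q \left(2 + Q\right)$)
$\left(E{\left(-113 \right)} + k{\left(y \right)}\right) \left(543 \left(-21\right) - 4377\right) = \left(\left(-12\right) \left(-113\right) \left(2 - 113\right) + 4\right) \left(543 \left(-21\right) - 4377\right) = \left(\left(-12\right) \left(-113\right) \left(-111\right) + 4\right) \left(-11403 - 4377\right) = \left(-150516 + 4\right) \left(-15780\right) = \left(-150512\right) \left(-15780\right) = 2375079360$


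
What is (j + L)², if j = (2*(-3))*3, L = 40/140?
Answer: 15376/49 ≈ 313.80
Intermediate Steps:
L = 2/7 (L = 40*(1/140) = 2/7 ≈ 0.28571)
j = -18 (j = -6*3 = -18)
(j + L)² = (-18 + 2/7)² = (-124/7)² = 15376/49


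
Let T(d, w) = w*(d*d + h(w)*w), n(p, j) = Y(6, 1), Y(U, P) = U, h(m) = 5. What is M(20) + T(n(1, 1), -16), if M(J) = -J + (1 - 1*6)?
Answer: 679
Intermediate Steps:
n(p, j) = 6
T(d, w) = w*(d² + 5*w) (T(d, w) = w*(d*d + 5*w) = w*(d² + 5*w))
M(J) = -5 - J (M(J) = -J + (1 - 6) = -J - 5 = -5 - J)
M(20) + T(n(1, 1), -16) = (-5 - 1*20) - 16*(6² + 5*(-16)) = (-5 - 20) - 16*(36 - 80) = -25 - 16*(-44) = -25 + 704 = 679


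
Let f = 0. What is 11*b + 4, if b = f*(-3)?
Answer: 4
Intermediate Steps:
b = 0 (b = 0*(-3) = 0)
11*b + 4 = 11*0 + 4 = 0 + 4 = 4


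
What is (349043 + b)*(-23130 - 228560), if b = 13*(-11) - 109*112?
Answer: -84742009480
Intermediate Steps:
b = -12351 (b = -143 - 12208 = -12351)
(349043 + b)*(-23130 - 228560) = (349043 - 12351)*(-23130 - 228560) = 336692*(-251690) = -84742009480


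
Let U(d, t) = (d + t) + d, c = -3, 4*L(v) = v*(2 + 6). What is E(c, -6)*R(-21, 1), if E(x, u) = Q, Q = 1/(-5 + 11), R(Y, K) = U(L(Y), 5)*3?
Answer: -79/2 ≈ -39.500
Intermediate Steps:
L(v) = 2*v (L(v) = (v*(2 + 6))/4 = (v*8)/4 = (8*v)/4 = 2*v)
U(d, t) = t + 2*d
R(Y, K) = 15 + 12*Y (R(Y, K) = (5 + 2*(2*Y))*3 = (5 + 4*Y)*3 = 15 + 12*Y)
Q = 1/6 ≈ 0.16667
E(x, u) = 1/6
E(c, -6)*R(-21, 1) = (15 + 12*(-21))/6 = (15 - 252)/6 = (1/6)*(-237) = -79/2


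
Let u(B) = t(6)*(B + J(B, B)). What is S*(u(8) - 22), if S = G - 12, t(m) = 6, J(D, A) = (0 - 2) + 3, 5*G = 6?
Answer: -1728/5 ≈ -345.60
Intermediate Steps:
G = 6/5 (G = (⅕)*6 = 6/5 ≈ 1.2000)
J(D, A) = 1 (J(D, A) = -2 + 3 = 1)
u(B) = 6 + 6*B (u(B) = 6*(B + 1) = 6*(1 + B) = 6 + 6*B)
S = -54/5 (S = 6/5 - 12 = -54/5 ≈ -10.800)
S*(u(8) - 22) = -54*((6 + 6*8) - 22)/5 = -54*((6 + 48) - 22)/5 = -54*(54 - 22)/5 = -54/5*32 = -1728/5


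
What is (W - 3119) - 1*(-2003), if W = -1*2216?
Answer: -3332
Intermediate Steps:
W = -2216
(W - 3119) - 1*(-2003) = (-2216 - 3119) - 1*(-2003) = -5335 + 2003 = -3332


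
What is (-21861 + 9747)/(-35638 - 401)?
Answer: 4038/12013 ≈ 0.33614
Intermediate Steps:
(-21861 + 9747)/(-35638 - 401) = -12114/(-36039) = -12114*(-1/36039) = 4038/12013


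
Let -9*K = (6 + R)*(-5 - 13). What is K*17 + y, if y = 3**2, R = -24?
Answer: -603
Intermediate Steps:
K = -36 (K = -(6 - 24)*(-5 - 13)/9 = -(-2)*(-18) = -1/9*324 = -36)
y = 9
K*17 + y = -36*17 + 9 = -612 + 9 = -603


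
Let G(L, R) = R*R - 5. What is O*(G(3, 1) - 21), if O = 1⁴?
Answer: -25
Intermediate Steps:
G(L, R) = -5 + R² (G(L, R) = R² - 5 = -5 + R²)
O = 1
O*(G(3, 1) - 21) = 1*((-5 + 1²) - 21) = 1*((-5 + 1) - 21) = 1*(-4 - 21) = 1*(-25) = -25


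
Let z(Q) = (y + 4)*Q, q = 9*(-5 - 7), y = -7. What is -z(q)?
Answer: -324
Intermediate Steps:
q = -108 (q = 9*(-12) = -108)
z(Q) = -3*Q (z(Q) = (-7 + 4)*Q = -3*Q)
-z(q) = -(-3)*(-108) = -1*324 = -324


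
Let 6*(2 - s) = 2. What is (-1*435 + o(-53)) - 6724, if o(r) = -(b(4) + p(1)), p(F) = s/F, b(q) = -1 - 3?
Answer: -21470/3 ≈ -7156.7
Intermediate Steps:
s = 5/3 (s = 2 - ⅙*2 = 2 - ⅓ = 5/3 ≈ 1.6667)
b(q) = -4
p(F) = 5/(3*F)
o(r) = 7/3 (o(r) = -(-4 + (5/3)/1) = -(-4 + (5/3)*1) = -(-4 + 5/3) = -1*(-7/3) = 7/3)
(-1*435 + o(-53)) - 6724 = (-1*435 + 7/3) - 6724 = (-435 + 7/3) - 6724 = -1298/3 - 6724 = -21470/3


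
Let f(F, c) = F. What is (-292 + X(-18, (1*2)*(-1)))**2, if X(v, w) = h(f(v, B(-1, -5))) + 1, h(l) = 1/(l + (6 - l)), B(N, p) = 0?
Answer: 3045025/36 ≈ 84584.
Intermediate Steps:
h(l) = 1/6
X(v, w) = 7/6 (X(v, w) = 1/6 + 1 = 7/6)
(-292 + X(-18, (1*2)*(-1)))**2 = (-292 + 7/6)**2 = (-1745/6)**2 = 3045025/36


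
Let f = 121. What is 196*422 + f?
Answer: 82833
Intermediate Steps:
196*422 + f = 196*422 + 121 = 82712 + 121 = 82833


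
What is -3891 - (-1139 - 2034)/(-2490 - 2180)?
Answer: -18174143/4670 ≈ -3891.7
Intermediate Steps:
-3891 - (-1139 - 2034)/(-2490 - 2180) = -3891 - (-3173)/(-4670) = -3891 - (-3173)*(-1)/4670 = -3891 - 1*3173/4670 = -3891 - 3173/4670 = -18174143/4670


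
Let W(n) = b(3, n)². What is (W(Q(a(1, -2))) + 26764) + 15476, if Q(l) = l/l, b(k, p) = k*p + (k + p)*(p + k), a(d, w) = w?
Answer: 42601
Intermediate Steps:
b(k, p) = (k + p)² + k*p (b(k, p) = k*p + (k + p)*(k + p) = k*p + (k + p)² = (k + p)² + k*p)
Q(l) = 1
W(n) = ((3 + n)² + 3*n)²
(W(Q(a(1, -2))) + 26764) + 15476 = (((3 + 1)² + 3*1)² + 26764) + 15476 = ((4² + 3)² + 26764) + 15476 = ((16 + 3)² + 26764) + 15476 = (19² + 26764) + 15476 = (361 + 26764) + 15476 = 27125 + 15476 = 42601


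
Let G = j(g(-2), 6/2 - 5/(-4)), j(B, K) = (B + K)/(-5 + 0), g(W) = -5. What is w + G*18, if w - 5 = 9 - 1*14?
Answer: 27/10 ≈ 2.7000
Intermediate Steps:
j(B, K) = -B/5 - K/5 (j(B, K) = (B + K)/(-5) = (B + K)*(-⅕) = -B/5 - K/5)
G = 3/20 (G = -⅕*(-5) - (6/2 - 5/(-4))/5 = 1 - (6*(½) - 5*(-¼))/5 = 1 - (3 + 5/4)/5 = 1 - ⅕*17/4 = 1 - 17/20 = 3/20 ≈ 0.15000)
w = 0 (w = 5 + (9 - 1*14) = 5 + (9 - 14) = 5 - 5 = 0)
w + G*18 = 0 + (3/20)*18 = 0 + 27/10 = 27/10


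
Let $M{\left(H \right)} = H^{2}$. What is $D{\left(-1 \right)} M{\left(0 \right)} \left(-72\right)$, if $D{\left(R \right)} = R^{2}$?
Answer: $0$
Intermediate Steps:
$D{\left(-1 \right)} M{\left(0 \right)} \left(-72\right) = \left(-1\right)^{2} \cdot 0^{2} \left(-72\right) = 1 \cdot 0 \left(-72\right) = 0 \left(-72\right) = 0$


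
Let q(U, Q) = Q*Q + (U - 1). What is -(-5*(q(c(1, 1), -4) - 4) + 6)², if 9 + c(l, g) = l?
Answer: -81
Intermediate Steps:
c(l, g) = -9 + l
q(U, Q) = -1 + U + Q² (q(U, Q) = Q² + (-1 + U) = -1 + U + Q²)
-(-5*(q(c(1, 1), -4) - 4) + 6)² = -(-5*((-1 + (-9 + 1) + (-4)²) - 4) + 6)² = -(-5*((-1 - 8 + 16) - 4) + 6)² = -(-5*(7 - 4) + 6)² = -(-5*3 + 6)² = -(-15 + 6)² = -1*(-9)² = -1*81 = -81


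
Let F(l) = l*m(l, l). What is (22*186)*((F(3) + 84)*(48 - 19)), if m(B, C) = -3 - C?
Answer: 7832088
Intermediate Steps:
F(l) = l*(-3 - l)
(22*186)*((F(3) + 84)*(48 - 19)) = (22*186)*((-1*3*(3 + 3) + 84)*(48 - 19)) = 4092*((-1*3*6 + 84)*29) = 4092*((-18 + 84)*29) = 4092*(66*29) = 4092*1914 = 7832088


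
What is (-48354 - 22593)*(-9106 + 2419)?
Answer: 474422589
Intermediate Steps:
(-48354 - 22593)*(-9106 + 2419) = -70947*(-6687) = 474422589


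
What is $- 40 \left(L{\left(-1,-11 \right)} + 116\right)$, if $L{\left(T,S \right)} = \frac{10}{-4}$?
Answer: $-4540$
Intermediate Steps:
$L{\left(T,S \right)} = - \frac{5}{2}$ ($L{\left(T,S \right)} = 10 \left(- \frac{1}{4}\right) = - \frac{5}{2}$)
$- 40 \left(L{\left(-1,-11 \right)} + 116\right) = - 40 \left(- \frac{5}{2} + 116\right) = \left(-40\right) \frac{227}{2} = -4540$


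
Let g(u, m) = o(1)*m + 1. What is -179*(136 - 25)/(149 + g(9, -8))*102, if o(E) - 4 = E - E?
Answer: -1013319/59 ≈ -17175.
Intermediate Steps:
o(E) = 4 (o(E) = 4 + (E - E) = 4 + 0 = 4)
g(u, m) = 1 + 4*m (g(u, m) = 4*m + 1 = 1 + 4*m)
-179*(136 - 25)/(149 + g(9, -8))*102 = -179*(136 - 25)/(149 + (1 + 4*(-8)))*102 = -179*111/(149 + (1 - 32))*102 = -179*111/(149 - 31)*102 = -179/(118*(1/111))*102 = -179/118/111*102 = -179*111/118*102 = -19869/118*102 = -1013319/59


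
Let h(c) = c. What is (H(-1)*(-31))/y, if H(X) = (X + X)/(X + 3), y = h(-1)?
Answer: -31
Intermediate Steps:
y = -1
H(X) = 2*X/(3 + X) (H(X) = (2*X)/(3 + X) = 2*X/(3 + X))
(H(-1)*(-31))/y = ((2*(-1)/(3 - 1))*(-31))/(-1) = ((2*(-1)/2)*(-31))*(-1) = ((2*(-1)*(½))*(-31))*(-1) = -1*(-31)*(-1) = 31*(-1) = -31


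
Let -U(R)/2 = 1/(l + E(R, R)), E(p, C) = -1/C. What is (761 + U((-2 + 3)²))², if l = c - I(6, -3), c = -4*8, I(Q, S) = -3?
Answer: 130325056/225 ≈ 5.7922e+5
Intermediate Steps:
c = -32
l = -29 (l = -32 - 1*(-3) = -32 + 3 = -29)
U(R) = -2/(-29 - 1/R)
(761 + U((-2 + 3)²))² = (761 + 2*(-2 + 3)²/(1 + 29*(-2 + 3)²))² = (761 + 2*1²/(1 + 29*1²))² = (761 + 2*1/(1 + 29*1))² = (761 + 2*1/(1 + 29))² = (761 + 2*1/30)² = (761 + 2*1*(1/30))² = (761 + 1/15)² = (11416/15)² = 130325056/225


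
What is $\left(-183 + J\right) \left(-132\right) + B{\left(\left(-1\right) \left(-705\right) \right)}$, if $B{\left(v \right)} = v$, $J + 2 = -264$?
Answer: $59973$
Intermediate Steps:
$J = -266$ ($J = -2 - 264 = -266$)
$\left(-183 + J\right) \left(-132\right) + B{\left(\left(-1\right) \left(-705\right) \right)} = \left(-183 - 266\right) \left(-132\right) - -705 = \left(-449\right) \left(-132\right) + 705 = 59268 + 705 = 59973$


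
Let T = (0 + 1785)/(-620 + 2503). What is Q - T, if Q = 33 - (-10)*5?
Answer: 22072/269 ≈ 82.052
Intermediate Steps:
Q = 83 (Q = 33 - 2*(-25) = 33 + 50 = 83)
T = 255/269 (T = 1785/1883 = 1785*(1/1883) = 255/269 ≈ 0.94796)
Q - T = 83 - 1*255/269 = 83 - 255/269 = 22072/269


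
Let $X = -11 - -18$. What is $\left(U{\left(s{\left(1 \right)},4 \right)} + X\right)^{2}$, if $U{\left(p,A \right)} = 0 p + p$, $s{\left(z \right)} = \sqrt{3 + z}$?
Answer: $81$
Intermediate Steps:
$U{\left(p,A \right)} = p$ ($U{\left(p,A \right)} = 0 + p = p$)
$X = 7$ ($X = -11 + 18 = 7$)
$\left(U{\left(s{\left(1 \right)},4 \right)} + X\right)^{2} = \left(\sqrt{3 + 1} + 7\right)^{2} = \left(\sqrt{4} + 7\right)^{2} = \left(2 + 7\right)^{2} = 9^{2} = 81$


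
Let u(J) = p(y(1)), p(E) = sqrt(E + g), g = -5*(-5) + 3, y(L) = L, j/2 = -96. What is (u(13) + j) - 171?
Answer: -363 + sqrt(29) ≈ -357.61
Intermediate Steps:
j = -192 (j = 2*(-96) = -192)
g = 28 (g = 25 + 3 = 28)
p(E) = sqrt(28 + E) (p(E) = sqrt(E + 28) = sqrt(28 + E))
u(J) = sqrt(29) (u(J) = sqrt(28 + 1) = sqrt(29))
(u(13) + j) - 171 = (sqrt(29) - 192) - 171 = (-192 + sqrt(29)) - 171 = -363 + sqrt(29)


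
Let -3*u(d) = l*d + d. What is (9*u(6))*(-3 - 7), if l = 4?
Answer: 900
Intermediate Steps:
u(d) = -5*d/3 (u(d) = -(4*d + d)/3 = -5*d/3)
(9*u(6))*(-3 - 7) = (9*(-5/3*6))*(-3 - 7) = (9*(-10))*(-10) = -90*(-10) = 900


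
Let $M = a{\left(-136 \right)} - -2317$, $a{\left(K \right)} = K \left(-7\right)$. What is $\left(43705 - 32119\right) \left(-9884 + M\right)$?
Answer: $-76641390$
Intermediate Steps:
$a{\left(K \right)} = - 7 K$
$M = 3269$ ($M = \left(-7\right) \left(-136\right) - -2317 = 952 + 2317 = 3269$)
$\left(43705 - 32119\right) \left(-9884 + M\right) = \left(43705 - 32119\right) \left(-9884 + 3269\right) = 11586 \left(-6615\right) = -76641390$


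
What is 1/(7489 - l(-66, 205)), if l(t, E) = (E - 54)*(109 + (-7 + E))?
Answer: -1/38868 ≈ -2.5728e-5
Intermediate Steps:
l(t, E) = (-54 + E)*(102 + E)
1/(7489 - l(-66, 205)) = 1/(7489 - (-5508 + 205**2 + 48*205)) = 1/(7489 - (-5508 + 42025 + 9840)) = 1/(7489 - 1*46357) = 1/(7489 - 46357) = 1/(-38868) = -1/38868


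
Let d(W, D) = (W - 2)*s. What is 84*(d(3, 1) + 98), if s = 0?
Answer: 8232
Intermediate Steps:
d(W, D) = 0 (d(W, D) = (W - 2)*0 = (-2 + W)*0 = 0)
84*(d(3, 1) + 98) = 84*(0 + 98) = 84*98 = 8232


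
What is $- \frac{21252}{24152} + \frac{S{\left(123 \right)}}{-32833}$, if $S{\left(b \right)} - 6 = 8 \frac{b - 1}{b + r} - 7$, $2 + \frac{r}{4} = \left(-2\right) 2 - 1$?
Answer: $- \frac{16577283733}{18833337130} \approx -0.88021$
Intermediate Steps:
$r = -28$ ($r = -8 + 4 \left(\left(-2\right) 2 - 1\right) = -8 + 4 \left(-4 - 1\right) = -8 + 4 \left(-5\right) = -8 - 20 = -28$)
$S{\left(b \right)} = -1 + \frac{8 \left(-1 + b\right)}{-28 + b}$ ($S{\left(b \right)} = 6 - \left(7 - 8 \frac{b - 1}{b - 28}\right) = 6 - \left(7 - 8 \frac{-1 + b}{-28 + b}\right) = 6 - \left(7 - \frac{8 \left(-1 + b\right)}{-28 + b}\right) = -1 + \frac{8 \left(-1 + b\right)}{-28 + b}$)
$- \frac{21252}{24152} + \frac{S{\left(123 \right)}}{-32833} = - \frac{21252}{24152} + \frac{\frac{1}{-28 + 123} \left(20 + 7 \cdot 123\right)}{-32833} = \left(-21252\right) \frac{1}{24152} + \frac{20 + 861}{95} \left(- \frac{1}{32833}\right) = - \frac{5313}{6038} + \frac{1}{95} \cdot 881 \left(- \frac{1}{32833}\right) = - \frac{5313}{6038} + \frac{881}{95} \left(- \frac{1}{32833}\right) = - \frac{5313}{6038} - \frac{881}{3119135} = - \frac{16577283733}{18833337130}$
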